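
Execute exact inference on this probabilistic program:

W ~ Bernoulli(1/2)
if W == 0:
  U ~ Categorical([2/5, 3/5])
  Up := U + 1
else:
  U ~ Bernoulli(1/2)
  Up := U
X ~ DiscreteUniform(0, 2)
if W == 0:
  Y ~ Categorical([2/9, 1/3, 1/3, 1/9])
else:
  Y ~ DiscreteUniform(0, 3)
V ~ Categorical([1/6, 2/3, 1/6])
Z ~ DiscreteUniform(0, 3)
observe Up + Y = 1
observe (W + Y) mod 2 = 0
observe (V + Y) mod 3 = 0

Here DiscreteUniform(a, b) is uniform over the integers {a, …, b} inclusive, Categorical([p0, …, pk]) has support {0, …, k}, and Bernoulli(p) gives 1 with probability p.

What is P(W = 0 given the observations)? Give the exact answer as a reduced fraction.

Enumerate traces; 24 have nonzero weight after conditioning:
  (W=0, U=0, X=0, Y=0, V=0, Z=0) weight 1/1620
  (W=0, U=0, X=0, Y=0, V=0, Z=1) weight 1/1620
  (W=0, U=0, X=0, Y=0, V=0, Z=2) weight 1/1620
  (W=0, U=0, X=0, Y=0, V=0, Z=3) weight 1/1620
  (W=0, U=0, X=1, Y=0, V=0, Z=0) weight 1/1620
  (W=0, U=0, X=1, Y=0, V=0, Z=1) weight 1/1620
  (W=0, U=0, X=1, Y=0, V=0, Z=2) weight 1/1620
  (W=0, U=0, X=1, Y=0, V=0, Z=3) weight 1/1620
  (W=1, U=0, X=0, Y=1, V=2, Z=0) weight 1/1152
  … 15 more
Group by W:
  weight(W=0) = 1/135
  weight(W=1) = 1/96
Total weight = 1/135 + 1/96 = 77/4320
P(W=0 | obs) = 1/135 / 77/4320 = 32/77
P(W=1 | obs) = 1/96 / 77/4320 = 45/77

P(W = 0 | obs) = 32/77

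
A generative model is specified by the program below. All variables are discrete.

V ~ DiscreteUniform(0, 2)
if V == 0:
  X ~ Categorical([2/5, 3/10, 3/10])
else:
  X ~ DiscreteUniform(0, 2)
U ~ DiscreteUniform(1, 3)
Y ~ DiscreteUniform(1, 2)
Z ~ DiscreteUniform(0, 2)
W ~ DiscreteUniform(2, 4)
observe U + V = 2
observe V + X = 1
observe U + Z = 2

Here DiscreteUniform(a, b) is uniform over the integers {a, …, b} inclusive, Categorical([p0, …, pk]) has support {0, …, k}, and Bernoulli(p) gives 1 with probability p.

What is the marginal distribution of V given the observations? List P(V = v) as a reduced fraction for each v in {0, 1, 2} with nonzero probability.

Enumerate traces; 12 have nonzero weight after conditioning:
  (V=0, X=1, U=2, Y=1, Z=0, W=2) weight 1/540
  (V=0, X=1, U=2, Y=1, Z=0, W=3) weight 1/540
  (V=0, X=1, U=2, Y=1, Z=0, W=4) weight 1/540
  (V=0, X=1, U=2, Y=2, Z=0, W=2) weight 1/540
  (V=0, X=1, U=2, Y=2, Z=0, W=3) weight 1/540
  (V=0, X=1, U=2, Y=2, Z=0, W=4) weight 1/540
  (V=1, X=0, U=1, Y=1, Z=1, W=2) weight 1/486
  (V=1, X=0, U=1, Y=1, Z=1, W=3) weight 1/486
  … 4 more
Group by V:
  weight(V=0) = 1/90
  weight(V=1) = 1/81
Total weight = 1/90 + 1/81 = 19/810
P(V=0 | obs) = 1/90 / 19/810 = 9/19
P(V=1 | obs) = 1/81 / 19/810 = 10/19

P(V=0) = 9/19, P(V=1) = 10/19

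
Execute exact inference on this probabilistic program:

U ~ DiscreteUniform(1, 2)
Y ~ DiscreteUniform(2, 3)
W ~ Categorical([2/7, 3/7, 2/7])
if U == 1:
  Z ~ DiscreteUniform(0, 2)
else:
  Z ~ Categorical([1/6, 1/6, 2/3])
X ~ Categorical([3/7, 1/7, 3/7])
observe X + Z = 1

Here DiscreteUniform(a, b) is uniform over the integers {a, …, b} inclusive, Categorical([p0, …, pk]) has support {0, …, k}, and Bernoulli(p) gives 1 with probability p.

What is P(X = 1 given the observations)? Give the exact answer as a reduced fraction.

P(X = 1 | obs) = 1/4

Enumerate traces; 24 have nonzero weight after conditioning:
  (U=1, Y=2, W=0, Z=0, X=1) weight 1/294
  (U=1, Y=2, W=0, Z=1, X=0) weight 1/98
  (U=1, Y=2, W=1, Z=0, X=1) weight 1/196
  (U=1, Y=2, W=1, Z=1, X=0) weight 3/196
  (U=1, Y=2, W=2, Z=0, X=1) weight 1/294
  (U=1, Y=2, W=2, Z=1, X=0) weight 1/98
  (U=1, Y=3, W=0, Z=0, X=1) weight 1/294
  (U=1, Y=3, W=0, Z=1, X=0) weight 1/98
  … 16 more
Group by X:
  weight(X=0) = 3/28
  weight(X=1) = 1/28
Total weight = 3/28 + 1/28 = 1/7
P(X=0 | obs) = 3/28 / 1/7 = 3/4
P(X=1 | obs) = 1/28 / 1/7 = 1/4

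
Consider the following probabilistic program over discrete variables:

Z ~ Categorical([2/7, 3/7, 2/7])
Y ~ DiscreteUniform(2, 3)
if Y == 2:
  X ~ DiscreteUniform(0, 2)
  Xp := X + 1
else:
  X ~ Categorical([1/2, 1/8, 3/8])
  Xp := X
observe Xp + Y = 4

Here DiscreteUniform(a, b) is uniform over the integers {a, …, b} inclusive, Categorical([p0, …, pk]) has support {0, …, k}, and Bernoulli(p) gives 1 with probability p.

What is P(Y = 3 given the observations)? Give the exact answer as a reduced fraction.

Enumerate traces; 6 have nonzero weight after conditioning:
  (Z=0, Y=2, X=1) weight 1/21
  (Z=0, Y=3, X=1) weight 1/56
  (Z=1, Y=2, X=1) weight 1/14
  (Z=1, Y=3, X=1) weight 3/112
  (Z=2, Y=2, X=1) weight 1/21
  (Z=2, Y=3, X=1) weight 1/56
Group by Y:
  weight(Y=2) = 1/6
  weight(Y=3) = 1/16
Total weight = 1/6 + 1/16 = 11/48
P(Y=2 | obs) = 1/6 / 11/48 = 8/11
P(Y=3 | obs) = 1/16 / 11/48 = 3/11

P(Y = 3 | obs) = 3/11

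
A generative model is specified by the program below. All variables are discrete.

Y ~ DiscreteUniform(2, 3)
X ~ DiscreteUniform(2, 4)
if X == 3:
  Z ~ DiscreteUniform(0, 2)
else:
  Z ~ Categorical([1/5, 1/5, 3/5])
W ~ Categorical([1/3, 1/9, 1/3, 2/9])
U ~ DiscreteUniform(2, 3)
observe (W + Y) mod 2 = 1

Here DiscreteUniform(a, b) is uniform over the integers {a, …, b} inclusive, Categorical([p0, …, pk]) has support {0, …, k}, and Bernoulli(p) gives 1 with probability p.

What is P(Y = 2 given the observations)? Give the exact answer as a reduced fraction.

P(Y = 2 | obs) = 1/3

Enumerate traces; 72 have nonzero weight after conditioning:
  (Y=2, X=2, Z=0, W=1, U=2) weight 1/540
  (Y=2, X=2, Z=0, W=1, U=3) weight 1/540
  (Y=2, X=2, Z=0, W=3, U=2) weight 1/270
  (Y=2, X=2, Z=0, W=3, U=3) weight 1/270
  (Y=2, X=2, Z=1, W=1, U=2) weight 1/540
  (Y=2, X=2, Z=1, W=1, U=3) weight 1/540
  (Y=2, X=2, Z=1, W=3, U=2) weight 1/270
  (Y=2, X=2, Z=1, W=3, U=3) weight 1/270
  (Y=3, X=2, Z=0, W=0, U=2) weight 1/180
  … 63 more
Group by Y:
  weight(Y=2) = 1/6
  weight(Y=3) = 1/3
Total weight = 1/6 + 1/3 = 1/2
P(Y=2 | obs) = 1/6 / 1/2 = 1/3
P(Y=3 | obs) = 1/3 / 1/2 = 2/3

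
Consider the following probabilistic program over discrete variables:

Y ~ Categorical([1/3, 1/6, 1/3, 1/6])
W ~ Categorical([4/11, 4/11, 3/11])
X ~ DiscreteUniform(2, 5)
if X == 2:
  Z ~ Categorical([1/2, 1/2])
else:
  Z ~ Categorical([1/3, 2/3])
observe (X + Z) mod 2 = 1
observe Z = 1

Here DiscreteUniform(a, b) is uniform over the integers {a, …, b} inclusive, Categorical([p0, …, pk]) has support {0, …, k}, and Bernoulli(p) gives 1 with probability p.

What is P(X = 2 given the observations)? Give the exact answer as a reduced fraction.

Enumerate traces; 24 have nonzero weight after conditioning:
  (Y=0, W=0, X=2, Z=1) weight 1/66
  (Y=0, W=0, X=4, Z=1) weight 2/99
  (Y=0, W=1, X=2, Z=1) weight 1/66
  (Y=0, W=1, X=4, Z=1) weight 2/99
  (Y=0, W=2, X=2, Z=1) weight 1/88
  (Y=0, W=2, X=4, Z=1) weight 1/66
  (Y=1, W=0, X=2, Z=1) weight 1/132
  (Y=1, W=0, X=4, Z=1) weight 1/99
  … 16 more
Group by X:
  weight(X=2) = 1/8
  weight(X=4) = 1/6
Total weight = 1/8 + 1/6 = 7/24
P(X=2 | obs) = 1/8 / 7/24 = 3/7
P(X=4 | obs) = 1/6 / 7/24 = 4/7

P(X = 2 | obs) = 3/7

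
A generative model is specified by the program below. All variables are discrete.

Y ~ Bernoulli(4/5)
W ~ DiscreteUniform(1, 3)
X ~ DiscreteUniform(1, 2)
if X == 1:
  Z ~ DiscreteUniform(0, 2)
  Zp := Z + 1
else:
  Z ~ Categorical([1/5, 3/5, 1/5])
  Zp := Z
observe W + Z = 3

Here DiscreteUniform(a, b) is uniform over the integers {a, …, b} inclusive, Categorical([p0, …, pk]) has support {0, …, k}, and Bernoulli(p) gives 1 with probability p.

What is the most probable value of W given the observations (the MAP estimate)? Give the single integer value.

Enumerate traces; 12 have nonzero weight after conditioning:
  (Y=0, W=1, X=1, Z=2) weight 1/90
  (Y=0, W=1, X=2, Z=2) weight 1/150
  (Y=0, W=2, X=1, Z=1) weight 1/90
  (Y=0, W=2, X=2, Z=1) weight 1/50
  (Y=0, W=3, X=1, Z=0) weight 1/90
  (Y=0, W=3, X=2, Z=0) weight 1/150
  (Y=1, W=1, X=1, Z=2) weight 2/45
  (Y=1, W=1, X=2, Z=2) weight 2/75
  … 4 more
Group by W:
  weight(W=1) = 4/45
  weight(W=2) = 7/45
  weight(W=3) = 4/45
Total weight = 4/45 + 7/45 + 4/45 = 1/3
P(W=1 | obs) = 4/45 / 1/3 = 4/15
P(W=2 | obs) = 7/45 / 1/3 = 7/15
P(W=3 | obs) = 4/45 / 1/3 = 4/15
argmax = 2

argmax_v P(W = v | obs) = 2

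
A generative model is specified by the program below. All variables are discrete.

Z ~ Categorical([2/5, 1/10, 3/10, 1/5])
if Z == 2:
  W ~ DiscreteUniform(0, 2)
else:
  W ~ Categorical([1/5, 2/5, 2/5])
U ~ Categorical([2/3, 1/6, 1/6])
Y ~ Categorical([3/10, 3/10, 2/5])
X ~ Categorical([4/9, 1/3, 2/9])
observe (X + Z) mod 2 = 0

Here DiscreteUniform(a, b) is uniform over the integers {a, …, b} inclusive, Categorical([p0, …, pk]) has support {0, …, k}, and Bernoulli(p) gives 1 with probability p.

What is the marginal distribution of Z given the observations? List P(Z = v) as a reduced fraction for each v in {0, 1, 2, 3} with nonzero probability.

P(Z=0) = 8/17, P(Z=1) = 1/17, P(Z=2) = 6/17, P(Z=3) = 2/17

Enumerate traces; 162 have nonzero weight after conditioning:
  (Z=0, W=0, U=0, Y=0, X=0) weight 8/1125
  (Z=0, W=0, U=0, Y=0, X=2) weight 4/1125
  (Z=0, W=0, U=0, Y=1, X=0) weight 8/1125
  (Z=0, W=0, U=0, Y=1, X=2) weight 4/1125
  (Z=0, W=0, U=0, Y=2, X=0) weight 32/3375
  (Z=0, W=0, U=0, Y=2, X=2) weight 16/3375
  (Z=0, W=0, U=1, Y=0, X=0) weight 2/1125
  (Z=0, W=0, U=1, Y=0, X=2) weight 1/1125
  (Z=1, W=0, U=0, Y=0, X=1) weight 1/750
  (Z=2, W=0, U=0, Y=0, X=0) weight 2/225
  … 152 more
Group by Z:
  weight(Z=0) = 4/15
  weight(Z=1) = 1/30
  weight(Z=2) = 1/5
  weight(Z=3) = 1/15
Total weight = 4/15 + 1/30 + 1/5 + 1/15 = 17/30
P(Z=0 | obs) = 4/15 / 17/30 = 8/17
P(Z=1 | obs) = 1/30 / 17/30 = 1/17
P(Z=2 | obs) = 1/5 / 17/30 = 6/17
P(Z=3 | obs) = 1/15 / 17/30 = 2/17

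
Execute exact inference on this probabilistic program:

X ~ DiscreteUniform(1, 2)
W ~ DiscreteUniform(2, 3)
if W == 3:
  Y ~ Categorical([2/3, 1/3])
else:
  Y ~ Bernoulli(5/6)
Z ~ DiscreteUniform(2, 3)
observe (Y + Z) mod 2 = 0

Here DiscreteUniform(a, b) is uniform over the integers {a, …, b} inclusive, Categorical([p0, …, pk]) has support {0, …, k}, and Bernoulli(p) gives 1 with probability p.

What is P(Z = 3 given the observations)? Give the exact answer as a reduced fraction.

P(Z = 3 | obs) = 7/12

Enumerate traces; 8 have nonzero weight after conditioning:
  (X=1, W=2, Y=0, Z=2) weight 1/48
  (X=1, W=2, Y=1, Z=3) weight 5/48
  (X=1, W=3, Y=0, Z=2) weight 1/12
  (X=1, W=3, Y=1, Z=3) weight 1/24
  (X=2, W=2, Y=0, Z=2) weight 1/48
  (X=2, W=2, Y=1, Z=3) weight 5/48
  (X=2, W=3, Y=0, Z=2) weight 1/12
  (X=2, W=3, Y=1, Z=3) weight 1/24
Group by Z:
  weight(Z=2) = 5/24
  weight(Z=3) = 7/24
Total weight = 5/24 + 7/24 = 1/2
P(Z=2 | obs) = 5/24 / 1/2 = 5/12
P(Z=3 | obs) = 7/24 / 1/2 = 7/12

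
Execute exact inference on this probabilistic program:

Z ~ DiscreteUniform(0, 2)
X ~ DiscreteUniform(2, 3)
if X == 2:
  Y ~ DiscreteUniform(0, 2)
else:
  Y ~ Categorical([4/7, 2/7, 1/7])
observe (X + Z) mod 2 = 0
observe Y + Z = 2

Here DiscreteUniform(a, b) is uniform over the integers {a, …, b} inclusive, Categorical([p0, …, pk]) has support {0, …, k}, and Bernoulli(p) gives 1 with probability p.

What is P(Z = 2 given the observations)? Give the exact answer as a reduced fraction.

P(Z = 2 | obs) = 7/20

Enumerate traces; 3 have nonzero weight after conditioning:
  (Z=0, X=2, Y=2) weight 1/18
  (Z=1, X=3, Y=1) weight 1/21
  (Z=2, X=2, Y=0) weight 1/18
Group by Z:
  weight(Z=0) = 1/18
  weight(Z=1) = 1/21
  weight(Z=2) = 1/18
Total weight = 1/18 + 1/21 + 1/18 = 10/63
P(Z=0 | obs) = 1/18 / 10/63 = 7/20
P(Z=1 | obs) = 1/21 / 10/63 = 3/10
P(Z=2 | obs) = 1/18 / 10/63 = 7/20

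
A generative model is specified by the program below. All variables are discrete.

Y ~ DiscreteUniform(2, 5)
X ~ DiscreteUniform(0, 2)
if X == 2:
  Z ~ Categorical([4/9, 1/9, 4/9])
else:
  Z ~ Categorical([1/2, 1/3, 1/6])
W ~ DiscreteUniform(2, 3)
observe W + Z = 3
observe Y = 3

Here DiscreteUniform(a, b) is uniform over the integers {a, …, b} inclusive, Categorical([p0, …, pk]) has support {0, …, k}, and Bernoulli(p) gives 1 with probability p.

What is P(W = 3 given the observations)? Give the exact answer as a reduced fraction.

Enumerate traces; 6 have nonzero weight after conditioning:
  (Y=3, X=0, Z=0, W=3) weight 1/48
  (Y=3, X=0, Z=1, W=2) weight 1/72
  (Y=3, X=1, Z=0, W=3) weight 1/48
  (Y=3, X=1, Z=1, W=2) weight 1/72
  (Y=3, X=2, Z=0, W=3) weight 1/54
  (Y=3, X=2, Z=1, W=2) weight 1/216
Group by W:
  weight(W=2) = 7/216
  weight(W=3) = 13/216
Total weight = 7/216 + 13/216 = 5/54
P(W=2 | obs) = 7/216 / 5/54 = 7/20
P(W=3 | obs) = 13/216 / 5/54 = 13/20

P(W = 3 | obs) = 13/20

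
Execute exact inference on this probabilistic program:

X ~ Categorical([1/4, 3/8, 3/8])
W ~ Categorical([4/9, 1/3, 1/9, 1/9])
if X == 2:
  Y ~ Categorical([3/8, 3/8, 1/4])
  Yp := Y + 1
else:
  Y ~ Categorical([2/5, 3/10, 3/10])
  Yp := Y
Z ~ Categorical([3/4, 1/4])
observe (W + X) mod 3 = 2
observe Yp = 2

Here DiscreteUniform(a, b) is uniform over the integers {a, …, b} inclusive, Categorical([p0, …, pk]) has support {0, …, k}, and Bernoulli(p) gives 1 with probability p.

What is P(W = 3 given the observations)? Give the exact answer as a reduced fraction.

Enumerate traces; 8 have nonzero weight after conditioning:
  (X=0, W=2, Y=2, Z=0) weight 1/160
  (X=0, W=2, Y=2, Z=1) weight 1/480
  (X=1, W=1, Y=2, Z=0) weight 9/320
  (X=1, W=1, Y=2, Z=1) weight 3/320
  (X=2, W=0, Y=1, Z=0) weight 3/64
  (X=2, W=0, Y=1, Z=1) weight 1/64
  (X=2, W=3, Y=1, Z=0) weight 3/256
  (X=2, W=3, Y=1, Z=1) weight 1/256
Group by W:
  weight(W=0) = 1/16
  weight(W=1) = 3/80
  weight(W=2) = 1/120
  weight(W=3) = 1/64
Total weight = 1/16 + 3/80 + 1/120 + 1/64 = 119/960
P(W=0 | obs) = 1/16 / 119/960 = 60/119
P(W=1 | obs) = 3/80 / 119/960 = 36/119
P(W=2 | obs) = 1/120 / 119/960 = 8/119
P(W=3 | obs) = 1/64 / 119/960 = 15/119

P(W = 3 | obs) = 15/119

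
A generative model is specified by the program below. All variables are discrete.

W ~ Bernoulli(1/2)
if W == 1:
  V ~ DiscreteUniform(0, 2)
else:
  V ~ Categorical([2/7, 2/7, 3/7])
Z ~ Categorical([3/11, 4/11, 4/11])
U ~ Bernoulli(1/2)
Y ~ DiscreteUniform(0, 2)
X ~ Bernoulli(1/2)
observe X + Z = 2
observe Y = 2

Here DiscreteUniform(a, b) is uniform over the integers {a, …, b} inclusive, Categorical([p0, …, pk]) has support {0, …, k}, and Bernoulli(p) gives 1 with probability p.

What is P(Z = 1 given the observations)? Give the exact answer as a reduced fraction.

P(Z = 1 | obs) = 1/2

Enumerate traces; 24 have nonzero weight after conditioning:
  (W=0, V=0, Z=1, U=0, Y=2, X=1) weight 1/231
  (W=0, V=0, Z=1, U=1, Y=2, X=1) weight 1/231
  (W=0, V=0, Z=2, U=0, Y=2, X=0) weight 1/231
  (W=0, V=0, Z=2, U=1, Y=2, X=0) weight 1/231
  (W=0, V=1, Z=1, U=0, Y=2, X=1) weight 1/231
  (W=0, V=1, Z=1, U=1, Y=2, X=1) weight 1/231
  (W=0, V=1, Z=2, U=0, Y=2, X=0) weight 1/231
  (W=0, V=1, Z=2, U=1, Y=2, X=0) weight 1/231
  … 16 more
Group by Z:
  weight(Z=1) = 2/33
  weight(Z=2) = 2/33
Total weight = 2/33 + 2/33 = 4/33
P(Z=1 | obs) = 2/33 / 4/33 = 1/2
P(Z=2 | obs) = 2/33 / 4/33 = 1/2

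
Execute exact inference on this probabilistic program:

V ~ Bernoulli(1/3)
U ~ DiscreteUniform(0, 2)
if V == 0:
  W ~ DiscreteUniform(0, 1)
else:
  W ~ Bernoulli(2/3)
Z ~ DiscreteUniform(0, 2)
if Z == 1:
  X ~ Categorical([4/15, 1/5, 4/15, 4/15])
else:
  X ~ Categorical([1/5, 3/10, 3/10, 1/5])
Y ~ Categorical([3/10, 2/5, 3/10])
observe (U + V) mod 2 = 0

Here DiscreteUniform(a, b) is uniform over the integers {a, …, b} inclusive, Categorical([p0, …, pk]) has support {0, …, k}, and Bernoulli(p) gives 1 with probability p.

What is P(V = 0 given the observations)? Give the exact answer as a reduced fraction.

Enumerate traces; 216 have nonzero weight after conditioning:
  (V=0, U=0, W=0, Z=0, X=0, Y=0) weight 1/450
  (V=0, U=0, W=0, Z=0, X=0, Y=1) weight 2/675
  (V=0, U=0, W=0, Z=0, X=0, Y=2) weight 1/450
  (V=0, U=0, W=0, Z=0, X=1, Y=0) weight 1/300
  (V=0, U=0, W=0, Z=0, X=1, Y=1) weight 1/225
  (V=0, U=0, W=0, Z=0, X=1, Y=2) weight 1/300
  (V=0, U=0, W=0, Z=0, X=2, Y=0) weight 1/300
  (V=0, U=0, W=0, Z=0, X=2, Y=1) weight 1/225
  (V=1, U=1, W=0, Z=0, X=0, Y=0) weight 1/1350
  … 207 more
Group by V:
  weight(V=0) = 4/9
  weight(V=1) = 1/9
Total weight = 4/9 + 1/9 = 5/9
P(V=0 | obs) = 4/9 / 5/9 = 4/5
P(V=1 | obs) = 1/9 / 5/9 = 1/5

P(V = 0 | obs) = 4/5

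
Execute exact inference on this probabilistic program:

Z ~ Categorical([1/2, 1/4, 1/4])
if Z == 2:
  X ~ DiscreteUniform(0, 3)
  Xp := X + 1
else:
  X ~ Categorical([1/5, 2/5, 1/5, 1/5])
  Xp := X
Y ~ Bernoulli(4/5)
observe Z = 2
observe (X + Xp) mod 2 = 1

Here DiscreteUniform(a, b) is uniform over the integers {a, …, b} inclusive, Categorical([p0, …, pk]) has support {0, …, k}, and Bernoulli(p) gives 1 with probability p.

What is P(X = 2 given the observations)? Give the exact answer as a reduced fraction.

Enumerate traces; 8 have nonzero weight after conditioning:
  (Z=2, X=0, Y=0) weight 1/80
  (Z=2, X=0, Y=1) weight 1/20
  (Z=2, X=1, Y=0) weight 1/80
  (Z=2, X=1, Y=1) weight 1/20
  (Z=2, X=2, Y=0) weight 1/80
  (Z=2, X=2, Y=1) weight 1/20
  (Z=2, X=3, Y=0) weight 1/80
  (Z=2, X=3, Y=1) weight 1/20
Group by X:
  weight(X=0) = 1/16
  weight(X=1) = 1/16
  weight(X=2) = 1/16
  weight(X=3) = 1/16
Total weight = 1/16 + 1/16 + 1/16 + 1/16 = 1/4
P(X=0 | obs) = 1/16 / 1/4 = 1/4
P(X=1 | obs) = 1/16 / 1/4 = 1/4
P(X=2 | obs) = 1/16 / 1/4 = 1/4
P(X=3 | obs) = 1/16 / 1/4 = 1/4

P(X = 2 | obs) = 1/4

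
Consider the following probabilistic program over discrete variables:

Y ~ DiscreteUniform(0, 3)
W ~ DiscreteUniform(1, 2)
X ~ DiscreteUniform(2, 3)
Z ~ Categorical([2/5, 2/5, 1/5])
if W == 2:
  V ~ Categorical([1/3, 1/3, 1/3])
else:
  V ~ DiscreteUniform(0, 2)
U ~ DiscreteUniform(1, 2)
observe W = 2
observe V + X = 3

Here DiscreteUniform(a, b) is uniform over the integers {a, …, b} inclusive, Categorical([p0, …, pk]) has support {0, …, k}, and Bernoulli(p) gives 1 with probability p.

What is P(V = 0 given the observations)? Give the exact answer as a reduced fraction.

P(V = 0 | obs) = 1/2

Enumerate traces; 48 have nonzero weight after conditioning:
  (Y=0, W=2, X=2, Z=0, V=1, U=1) weight 1/240
  (Y=0, W=2, X=2, Z=0, V=1, U=2) weight 1/240
  (Y=0, W=2, X=2, Z=1, V=1, U=1) weight 1/240
  (Y=0, W=2, X=2, Z=1, V=1, U=2) weight 1/240
  (Y=0, W=2, X=2, Z=2, V=1, U=1) weight 1/480
  (Y=0, W=2, X=2, Z=2, V=1, U=2) weight 1/480
  (Y=0, W=2, X=3, Z=0, V=0, U=1) weight 1/240
  (Y=0, W=2, X=3, Z=0, V=0, U=2) weight 1/240
  … 40 more
Group by V:
  weight(V=0) = 1/12
  weight(V=1) = 1/12
Total weight = 1/12 + 1/12 = 1/6
P(V=0 | obs) = 1/12 / 1/6 = 1/2
P(V=1 | obs) = 1/12 / 1/6 = 1/2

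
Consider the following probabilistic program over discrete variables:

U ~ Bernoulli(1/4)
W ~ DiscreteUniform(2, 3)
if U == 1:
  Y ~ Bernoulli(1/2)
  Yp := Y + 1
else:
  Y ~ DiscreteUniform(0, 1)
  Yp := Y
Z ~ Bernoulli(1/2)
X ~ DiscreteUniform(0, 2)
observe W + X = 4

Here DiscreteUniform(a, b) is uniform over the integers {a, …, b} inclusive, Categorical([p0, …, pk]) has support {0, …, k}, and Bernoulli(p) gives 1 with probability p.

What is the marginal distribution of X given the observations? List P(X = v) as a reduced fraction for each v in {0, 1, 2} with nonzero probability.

Enumerate traces; 16 have nonzero weight after conditioning:
  (U=0, W=2, Y=0, Z=0, X=2) weight 1/32
  (U=0, W=2, Y=0, Z=1, X=2) weight 1/32
  (U=0, W=2, Y=1, Z=0, X=2) weight 1/32
  (U=0, W=2, Y=1, Z=1, X=2) weight 1/32
  (U=0, W=3, Y=0, Z=0, X=1) weight 1/32
  (U=0, W=3, Y=0, Z=1, X=1) weight 1/32
  (U=0, W=3, Y=1, Z=0, X=1) weight 1/32
  (U=0, W=3, Y=1, Z=1, X=1) weight 1/32
  … 8 more
Group by X:
  weight(X=1) = 1/6
  weight(X=2) = 1/6
Total weight = 1/6 + 1/6 = 1/3
P(X=1 | obs) = 1/6 / 1/3 = 1/2
P(X=2 | obs) = 1/6 / 1/3 = 1/2

P(X=1) = 1/2, P(X=2) = 1/2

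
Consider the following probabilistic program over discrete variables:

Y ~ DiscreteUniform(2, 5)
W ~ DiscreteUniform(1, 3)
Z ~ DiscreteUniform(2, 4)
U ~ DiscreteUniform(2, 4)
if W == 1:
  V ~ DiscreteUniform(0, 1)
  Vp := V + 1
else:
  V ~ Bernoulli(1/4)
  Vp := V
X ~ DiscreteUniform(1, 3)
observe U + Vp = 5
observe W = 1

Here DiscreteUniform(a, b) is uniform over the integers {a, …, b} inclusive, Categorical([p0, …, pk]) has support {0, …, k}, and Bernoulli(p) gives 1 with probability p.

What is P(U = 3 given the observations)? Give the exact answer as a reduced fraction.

Enumerate traces; 72 have nonzero weight after conditioning:
  (Y=2, W=1, Z=2, U=3, V=1, X=1) weight 1/648
  (Y=2, W=1, Z=2, U=3, V=1, X=2) weight 1/648
  (Y=2, W=1, Z=2, U=3, V=1, X=3) weight 1/648
  (Y=2, W=1, Z=2, U=4, V=0, X=1) weight 1/648
  (Y=2, W=1, Z=2, U=4, V=0, X=2) weight 1/648
  (Y=2, W=1, Z=2, U=4, V=0, X=3) weight 1/648
  (Y=2, W=1, Z=3, U=3, V=1, X=1) weight 1/648
  (Y=2, W=1, Z=3, U=3, V=1, X=2) weight 1/648
  … 64 more
Group by U:
  weight(U=3) = 1/18
  weight(U=4) = 1/18
Total weight = 1/18 + 1/18 = 1/9
P(U=3 | obs) = 1/18 / 1/9 = 1/2
P(U=4 | obs) = 1/18 / 1/9 = 1/2

P(U = 3 | obs) = 1/2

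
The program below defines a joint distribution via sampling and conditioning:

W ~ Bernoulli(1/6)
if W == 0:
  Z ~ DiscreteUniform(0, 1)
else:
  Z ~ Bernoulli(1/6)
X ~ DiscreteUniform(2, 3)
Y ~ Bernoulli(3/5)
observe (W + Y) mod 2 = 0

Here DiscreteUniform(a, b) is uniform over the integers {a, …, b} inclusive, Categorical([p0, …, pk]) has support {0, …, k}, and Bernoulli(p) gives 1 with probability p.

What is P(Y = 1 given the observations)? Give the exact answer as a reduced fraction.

P(Y = 1 | obs) = 3/13

Enumerate traces; 8 have nonzero weight after conditioning:
  (W=0, Z=0, X=2, Y=0) weight 1/12
  (W=0, Z=0, X=3, Y=0) weight 1/12
  (W=0, Z=1, X=2, Y=0) weight 1/12
  (W=0, Z=1, X=3, Y=0) weight 1/12
  (W=1, Z=0, X=2, Y=1) weight 1/24
  (W=1, Z=0, X=3, Y=1) weight 1/24
  (W=1, Z=1, X=2, Y=1) weight 1/120
  (W=1, Z=1, X=3, Y=1) weight 1/120
Group by Y:
  weight(Y=0) = 1/3
  weight(Y=1) = 1/10
Total weight = 1/3 + 1/10 = 13/30
P(Y=0 | obs) = 1/3 / 13/30 = 10/13
P(Y=1 | obs) = 1/10 / 13/30 = 3/13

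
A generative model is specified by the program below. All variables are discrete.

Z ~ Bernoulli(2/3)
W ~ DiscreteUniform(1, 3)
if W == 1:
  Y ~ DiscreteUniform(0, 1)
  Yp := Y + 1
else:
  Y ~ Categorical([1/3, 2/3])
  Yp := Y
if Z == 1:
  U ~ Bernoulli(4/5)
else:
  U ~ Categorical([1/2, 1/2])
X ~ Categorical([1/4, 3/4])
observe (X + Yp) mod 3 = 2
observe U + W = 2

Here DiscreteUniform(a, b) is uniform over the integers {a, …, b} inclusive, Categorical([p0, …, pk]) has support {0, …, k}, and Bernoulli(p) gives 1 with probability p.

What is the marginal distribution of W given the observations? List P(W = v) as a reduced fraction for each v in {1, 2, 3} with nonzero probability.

P(W=1) = 7/10, P(W=2) = 3/10

Enumerate traces; 6 have nonzero weight after conditioning:
  (Z=0, W=1, Y=0, U=1, X=1) weight 1/48
  (Z=0, W=1, Y=1, U=1, X=0) weight 1/144
  (Z=0, W=2, Y=1, U=0, X=1) weight 1/36
  (Z=1, W=1, Y=0, U=1, X=1) weight 1/15
  (Z=1, W=1, Y=1, U=1, X=0) weight 1/45
  (Z=1, W=2, Y=1, U=0, X=1) weight 1/45
Group by W:
  weight(W=1) = 7/60
  weight(W=2) = 1/20
Total weight = 7/60 + 1/20 = 1/6
P(W=1 | obs) = 7/60 / 1/6 = 7/10
P(W=2 | obs) = 1/20 / 1/6 = 3/10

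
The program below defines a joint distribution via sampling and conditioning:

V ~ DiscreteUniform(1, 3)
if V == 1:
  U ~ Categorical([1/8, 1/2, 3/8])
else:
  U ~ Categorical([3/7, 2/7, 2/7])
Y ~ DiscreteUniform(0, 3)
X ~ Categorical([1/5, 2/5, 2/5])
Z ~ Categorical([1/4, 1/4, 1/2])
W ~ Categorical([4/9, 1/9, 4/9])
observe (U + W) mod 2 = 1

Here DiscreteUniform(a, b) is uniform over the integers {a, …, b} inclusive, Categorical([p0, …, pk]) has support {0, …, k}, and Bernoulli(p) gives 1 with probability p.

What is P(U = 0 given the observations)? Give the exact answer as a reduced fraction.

Enumerate traces; 432 have nonzero weight after conditioning:
  (V=1, U=0, Y=0, X=0, Z=0, W=1) weight 1/17280
  (V=1, U=0, Y=0, X=0, Z=1, W=1) weight 1/17280
  (V=1, U=0, Y=0, X=0, Z=2, W=1) weight 1/8640
  (V=1, U=0, Y=0, X=1, Z=0, W=1) weight 1/8640
  (V=1, U=0, Y=0, X=1, Z=1, W=1) weight 1/8640
  (V=1, U=0, Y=0, X=1, Z=2, W=1) weight 1/4320
  (V=1, U=0, Y=0, X=2, Z=0, W=1) weight 1/8640
  (V=1, U=0, Y=0, X=2, Z=1, W=1) weight 1/8640
  (V=1, U=1, Y=0, X=0, Z=0, W=0) weight 1/1080
  (V=1, U=2, Y=0, X=0, Z=0, W=1) weight 1/5760
  … 422 more
Group by U:
  weight(U=0) = 55/1512
  weight(U=1) = 20/63
  weight(U=2) = 53/1512
Total weight = 55/1512 + 20/63 + 53/1512 = 7/18
P(U=0 | obs) = 55/1512 / 7/18 = 55/588
P(U=1 | obs) = 20/63 / 7/18 = 40/49
P(U=2 | obs) = 53/1512 / 7/18 = 53/588

P(U = 0 | obs) = 55/588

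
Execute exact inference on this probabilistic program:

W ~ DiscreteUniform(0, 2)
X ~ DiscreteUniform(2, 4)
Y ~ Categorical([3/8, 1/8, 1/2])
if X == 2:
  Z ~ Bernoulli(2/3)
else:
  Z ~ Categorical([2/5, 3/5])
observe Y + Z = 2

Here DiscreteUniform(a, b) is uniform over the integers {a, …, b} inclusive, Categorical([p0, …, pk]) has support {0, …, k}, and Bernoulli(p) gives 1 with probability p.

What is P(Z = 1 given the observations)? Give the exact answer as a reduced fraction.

Enumerate traces; 18 have nonzero weight after conditioning:
  (W=0, X=2, Y=1, Z=1) weight 1/108
  (W=0, X=2, Y=2, Z=0) weight 1/54
  (W=0, X=3, Y=1, Z=1) weight 1/120
  (W=0, X=3, Y=2, Z=0) weight 1/45
  (W=0, X=4, Y=1, Z=1) weight 1/120
  (W=0, X=4, Y=2, Z=0) weight 1/45
  (W=1, X=2, Y=1, Z=1) weight 1/108
  (W=1, X=2, Y=2, Z=0) weight 1/54
  … 10 more
Group by Z:
  weight(Z=0) = 17/90
  weight(Z=1) = 7/90
Total weight = 17/90 + 7/90 = 4/15
P(Z=0 | obs) = 17/90 / 4/15 = 17/24
P(Z=1 | obs) = 7/90 / 4/15 = 7/24

P(Z = 1 | obs) = 7/24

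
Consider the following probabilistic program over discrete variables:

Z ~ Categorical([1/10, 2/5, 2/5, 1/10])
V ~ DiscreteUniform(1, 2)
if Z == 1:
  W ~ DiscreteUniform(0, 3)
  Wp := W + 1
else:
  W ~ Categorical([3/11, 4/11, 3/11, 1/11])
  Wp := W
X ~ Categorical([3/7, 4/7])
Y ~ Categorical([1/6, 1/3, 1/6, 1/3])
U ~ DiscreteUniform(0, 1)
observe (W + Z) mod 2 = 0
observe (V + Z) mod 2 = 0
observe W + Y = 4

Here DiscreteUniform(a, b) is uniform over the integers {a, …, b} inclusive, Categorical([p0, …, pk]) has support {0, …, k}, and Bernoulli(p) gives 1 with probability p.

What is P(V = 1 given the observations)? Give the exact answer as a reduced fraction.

P(V = 1 | obs) = 18/23

Enumerate traces; 24 have nonzero weight after conditioning:
  (Z=0, V=2, W=2, X=0, Y=2, U=0) weight 3/6160
  (Z=0, V=2, W=2, X=0, Y=2, U=1) weight 3/6160
  (Z=0, V=2, W=2, X=1, Y=2, U=0) weight 1/1540
  (Z=0, V=2, W=2, X=1, Y=2, U=1) weight 1/1540
  (Z=1, V=1, W=1, X=0, Y=3, U=0) weight 1/280
  (Z=1, V=1, W=1, X=0, Y=3, U=1) weight 1/280
  (Z=1, V=1, W=1, X=1, Y=3, U=0) weight 1/210
  (Z=1, V=1, W=1, X=1, Y=3, U=1) weight 1/210
  … 16 more
Group by V:
  weight(V=1) = 9/220
  weight(V=2) = 1/88
Total weight = 9/220 + 1/88 = 23/440
P(V=1 | obs) = 9/220 / 23/440 = 18/23
P(V=2 | obs) = 1/88 / 23/440 = 5/23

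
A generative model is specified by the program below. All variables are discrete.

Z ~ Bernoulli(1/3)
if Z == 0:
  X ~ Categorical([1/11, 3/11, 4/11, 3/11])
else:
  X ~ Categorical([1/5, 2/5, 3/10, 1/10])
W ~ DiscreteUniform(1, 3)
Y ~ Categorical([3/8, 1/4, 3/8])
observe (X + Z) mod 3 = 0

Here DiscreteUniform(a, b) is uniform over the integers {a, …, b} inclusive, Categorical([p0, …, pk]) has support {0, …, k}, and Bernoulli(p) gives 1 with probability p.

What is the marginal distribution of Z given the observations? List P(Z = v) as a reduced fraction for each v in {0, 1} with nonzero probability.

P(Z=0) = 80/113, P(Z=1) = 33/113

Enumerate traces; 27 have nonzero weight after conditioning:
  (Z=0, X=0, W=1, Y=0) weight 1/132
  (Z=0, X=0, W=1, Y=1) weight 1/198
  (Z=0, X=0, W=1, Y=2) weight 1/132
  (Z=0, X=0, W=2, Y=0) weight 1/132
  (Z=0, X=0, W=2, Y=1) weight 1/198
  (Z=0, X=0, W=2, Y=2) weight 1/132
  (Z=0, X=0, W=3, Y=0) weight 1/132
  (Z=0, X=0, W=3, Y=1) weight 1/198
  (Z=1, X=2, W=1, Y=0) weight 1/80
  … 18 more
Group by Z:
  weight(Z=0) = 8/33
  weight(Z=1) = 1/10
Total weight = 8/33 + 1/10 = 113/330
P(Z=0 | obs) = 8/33 / 113/330 = 80/113
P(Z=1 | obs) = 1/10 / 113/330 = 33/113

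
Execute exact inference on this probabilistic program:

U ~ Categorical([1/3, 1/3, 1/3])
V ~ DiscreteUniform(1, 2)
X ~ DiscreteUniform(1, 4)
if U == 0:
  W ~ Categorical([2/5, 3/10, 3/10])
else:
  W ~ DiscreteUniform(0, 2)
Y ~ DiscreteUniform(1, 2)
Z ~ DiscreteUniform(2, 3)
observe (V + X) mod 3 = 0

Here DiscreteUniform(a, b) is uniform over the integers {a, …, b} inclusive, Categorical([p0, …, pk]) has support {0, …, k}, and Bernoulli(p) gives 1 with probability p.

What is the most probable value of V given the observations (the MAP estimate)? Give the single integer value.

argmax_v P(V = v | obs) = 2

Enumerate traces; 108 have nonzero weight after conditioning:
  (U=0, V=1, X=2, W=0, Y=1, Z=2) weight 1/240
  (U=0, V=1, X=2, W=0, Y=1, Z=3) weight 1/240
  (U=0, V=1, X=2, W=0, Y=2, Z=2) weight 1/240
  (U=0, V=1, X=2, W=0, Y=2, Z=3) weight 1/240
  (U=0, V=1, X=2, W=1, Y=1, Z=2) weight 1/320
  (U=0, V=1, X=2, W=1, Y=1, Z=3) weight 1/320
  (U=0, V=1, X=2, W=1, Y=2, Z=2) weight 1/320
  (U=0, V=1, X=2, W=1, Y=2, Z=3) weight 1/320
  (U=0, V=2, X=1, W=0, Y=1, Z=2) weight 1/240
  … 99 more
Group by V:
  weight(V=1) = 1/8
  weight(V=2) = 1/4
Total weight = 1/8 + 1/4 = 3/8
P(V=1 | obs) = 1/8 / 3/8 = 1/3
P(V=2 | obs) = 1/4 / 3/8 = 2/3
argmax = 2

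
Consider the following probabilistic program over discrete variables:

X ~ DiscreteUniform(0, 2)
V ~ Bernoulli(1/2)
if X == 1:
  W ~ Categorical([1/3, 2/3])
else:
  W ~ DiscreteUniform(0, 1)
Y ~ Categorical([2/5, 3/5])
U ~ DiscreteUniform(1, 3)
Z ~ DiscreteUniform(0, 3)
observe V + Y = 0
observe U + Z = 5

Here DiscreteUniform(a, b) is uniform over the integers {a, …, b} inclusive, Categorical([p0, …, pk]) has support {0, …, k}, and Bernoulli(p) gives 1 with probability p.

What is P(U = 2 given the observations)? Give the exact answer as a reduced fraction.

Enumerate traces; 12 have nonzero weight after conditioning:
  (X=0, V=0, W=0, Y=0, U=2, Z=3) weight 1/360
  (X=0, V=0, W=0, Y=0, U=3, Z=2) weight 1/360
  (X=0, V=0, W=1, Y=0, U=2, Z=3) weight 1/360
  (X=0, V=0, W=1, Y=0, U=3, Z=2) weight 1/360
  (X=1, V=0, W=0, Y=0, U=2, Z=3) weight 1/540
  (X=1, V=0, W=0, Y=0, U=3, Z=2) weight 1/540
  (X=1, V=0, W=1, Y=0, U=2, Z=3) weight 1/270
  (X=1, V=0, W=1, Y=0, U=3, Z=2) weight 1/270
  … 4 more
Group by U:
  weight(U=2) = 1/60
  weight(U=3) = 1/60
Total weight = 1/60 + 1/60 = 1/30
P(U=2 | obs) = 1/60 / 1/30 = 1/2
P(U=3 | obs) = 1/60 / 1/30 = 1/2

P(U = 2 | obs) = 1/2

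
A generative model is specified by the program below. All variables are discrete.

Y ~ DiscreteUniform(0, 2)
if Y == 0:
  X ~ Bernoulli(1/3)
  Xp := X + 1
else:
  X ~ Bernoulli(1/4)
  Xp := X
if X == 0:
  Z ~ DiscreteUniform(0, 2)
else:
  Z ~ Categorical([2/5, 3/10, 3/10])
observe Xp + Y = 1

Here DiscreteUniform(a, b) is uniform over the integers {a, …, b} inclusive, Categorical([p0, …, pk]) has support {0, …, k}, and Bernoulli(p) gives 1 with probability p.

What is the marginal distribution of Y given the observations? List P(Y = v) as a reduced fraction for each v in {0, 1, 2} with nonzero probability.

Enumerate traces; 6 have nonzero weight after conditioning:
  (Y=0, X=0, Z=0) weight 2/27
  (Y=0, X=0, Z=1) weight 2/27
  (Y=0, X=0, Z=2) weight 2/27
  (Y=1, X=0, Z=0) weight 1/12
  (Y=1, X=0, Z=1) weight 1/12
  (Y=1, X=0, Z=2) weight 1/12
Group by Y:
  weight(Y=0) = 2/9
  weight(Y=1) = 1/4
Total weight = 2/9 + 1/4 = 17/36
P(Y=0 | obs) = 2/9 / 17/36 = 8/17
P(Y=1 | obs) = 1/4 / 17/36 = 9/17

P(Y=0) = 8/17, P(Y=1) = 9/17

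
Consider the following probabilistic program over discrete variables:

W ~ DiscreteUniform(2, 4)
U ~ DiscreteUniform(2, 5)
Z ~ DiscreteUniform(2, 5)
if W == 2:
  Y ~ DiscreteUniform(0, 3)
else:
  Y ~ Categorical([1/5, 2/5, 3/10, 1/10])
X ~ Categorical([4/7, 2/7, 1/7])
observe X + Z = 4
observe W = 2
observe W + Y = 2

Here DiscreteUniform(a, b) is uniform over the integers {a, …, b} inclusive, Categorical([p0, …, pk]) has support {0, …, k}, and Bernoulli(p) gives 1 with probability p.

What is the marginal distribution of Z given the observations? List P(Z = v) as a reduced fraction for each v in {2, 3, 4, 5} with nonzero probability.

P(Z=2) = 1/7, P(Z=3) = 2/7, P(Z=4) = 4/7

Enumerate traces; 12 have nonzero weight after conditioning:
  (W=2, U=2, Z=2, Y=0, X=2) weight 1/1344
  (W=2, U=2, Z=3, Y=0, X=1) weight 1/672
  (W=2, U=2, Z=4, Y=0, X=0) weight 1/336
  (W=2, U=3, Z=2, Y=0, X=2) weight 1/1344
  (W=2, U=3, Z=3, Y=0, X=1) weight 1/672
  (W=2, U=3, Z=4, Y=0, X=0) weight 1/336
  (W=2, U=4, Z=2, Y=0, X=2) weight 1/1344
  (W=2, U=4, Z=3, Y=0, X=1) weight 1/672
  … 4 more
Group by Z:
  weight(Z=2) = 1/336
  weight(Z=3) = 1/168
  weight(Z=4) = 1/84
Total weight = 1/336 + 1/168 + 1/84 = 1/48
P(Z=2 | obs) = 1/336 / 1/48 = 1/7
P(Z=3 | obs) = 1/168 / 1/48 = 2/7
P(Z=4 | obs) = 1/84 / 1/48 = 4/7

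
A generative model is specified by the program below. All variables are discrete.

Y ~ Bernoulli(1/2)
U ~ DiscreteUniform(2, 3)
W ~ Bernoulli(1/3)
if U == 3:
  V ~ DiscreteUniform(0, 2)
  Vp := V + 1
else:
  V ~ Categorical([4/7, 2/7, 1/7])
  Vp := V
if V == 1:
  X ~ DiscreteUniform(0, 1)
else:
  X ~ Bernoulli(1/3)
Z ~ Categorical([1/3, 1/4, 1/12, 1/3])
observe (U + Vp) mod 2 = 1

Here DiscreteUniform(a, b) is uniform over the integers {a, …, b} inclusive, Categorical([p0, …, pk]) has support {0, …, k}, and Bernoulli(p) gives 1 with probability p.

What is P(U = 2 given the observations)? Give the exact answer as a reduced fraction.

P(U = 2 | obs) = 6/13

Enumerate traces; 64 have nonzero weight after conditioning:
  (Y=0, U=2, W=0, V=1, X=0, Z=0) weight 1/126
  (Y=0, U=2, W=0, V=1, X=0, Z=1) weight 1/168
  (Y=0, U=2, W=0, V=1, X=0, Z=2) weight 1/504
  (Y=0, U=2, W=0, V=1, X=0, Z=3) weight 1/126
  (Y=0, U=2, W=0, V=1, X=1, Z=0) weight 1/126
  (Y=0, U=2, W=0, V=1, X=1, Z=1) weight 1/168
  (Y=0, U=2, W=0, V=1, X=1, Z=2) weight 1/504
  (Y=0, U=2, W=0, V=1, X=1, Z=3) weight 1/126
  (Y=0, U=3, W=0, V=1, X=0, Z=0) weight 1/108
  … 55 more
Group by U:
  weight(U=2) = 1/7
  weight(U=3) = 1/6
Total weight = 1/7 + 1/6 = 13/42
P(U=2 | obs) = 1/7 / 13/42 = 6/13
P(U=3 | obs) = 1/6 / 13/42 = 7/13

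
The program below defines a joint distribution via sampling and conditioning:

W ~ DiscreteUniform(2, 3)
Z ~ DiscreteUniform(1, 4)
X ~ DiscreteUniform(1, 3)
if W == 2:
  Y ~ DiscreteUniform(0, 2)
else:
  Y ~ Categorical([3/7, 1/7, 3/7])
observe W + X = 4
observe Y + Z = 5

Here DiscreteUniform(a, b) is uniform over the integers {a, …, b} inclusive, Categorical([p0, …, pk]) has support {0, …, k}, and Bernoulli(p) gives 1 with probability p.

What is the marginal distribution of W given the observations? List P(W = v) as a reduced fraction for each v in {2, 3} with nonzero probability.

P(W=2) = 7/13, P(W=3) = 6/13

Enumerate traces; 4 have nonzero weight after conditioning:
  (W=2, Z=3, X=2, Y=2) weight 1/72
  (W=2, Z=4, X=2, Y=1) weight 1/72
  (W=3, Z=3, X=1, Y=2) weight 1/56
  (W=3, Z=4, X=1, Y=1) weight 1/168
Group by W:
  weight(W=2) = 1/36
  weight(W=3) = 1/42
Total weight = 1/36 + 1/42 = 13/252
P(W=2 | obs) = 1/36 / 13/252 = 7/13
P(W=3 | obs) = 1/42 / 13/252 = 6/13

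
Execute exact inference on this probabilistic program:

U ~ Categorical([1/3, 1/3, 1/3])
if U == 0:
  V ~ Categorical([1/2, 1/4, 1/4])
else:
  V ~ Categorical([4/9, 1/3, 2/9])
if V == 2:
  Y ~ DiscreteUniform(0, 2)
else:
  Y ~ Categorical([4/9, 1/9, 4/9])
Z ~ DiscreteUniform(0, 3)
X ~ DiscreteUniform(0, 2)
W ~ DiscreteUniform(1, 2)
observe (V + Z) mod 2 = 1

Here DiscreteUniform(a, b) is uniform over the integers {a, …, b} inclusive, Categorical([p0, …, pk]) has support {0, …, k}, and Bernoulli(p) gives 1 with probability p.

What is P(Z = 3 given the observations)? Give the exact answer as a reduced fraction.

P(Z = 3 | obs) = 25/72

Enumerate traces; 324 have nonzero weight after conditioning:
  (U=0, V=0, Y=0, Z=1, X=0, W=1) weight 1/324
  (U=0, V=0, Y=0, Z=1, X=0, W=2) weight 1/324
  (U=0, V=0, Y=0, Z=1, X=1, W=1) weight 1/324
  (U=0, V=0, Y=0, Z=1, X=1, W=2) weight 1/324
  (U=0, V=0, Y=0, Z=1, X=2, W=1) weight 1/324
  (U=0, V=0, Y=0, Z=1, X=2, W=2) weight 1/324
  (U=0, V=0, Y=0, Z=3, X=0, W=1) weight 1/324
  (U=0, V=0, Y=0, Z=3, X=0, W=2) weight 1/324
  (U=0, V=1, Y=0, Z=0, X=0, W=1) weight 1/648
  (U=0, V=1, Y=0, Z=2, X=0, W=1) weight 1/648
  … 314 more
Group by Z:
  weight(Z=0) = 11/144
  weight(Z=1) = 25/144
  weight(Z=2) = 11/144
  weight(Z=3) = 25/144
Total weight = 11/144 + 25/144 + 11/144 + 25/144 = 1/2
P(Z=0 | obs) = 11/144 / 1/2 = 11/72
P(Z=1 | obs) = 25/144 / 1/2 = 25/72
P(Z=2 | obs) = 11/144 / 1/2 = 11/72
P(Z=3 | obs) = 25/144 / 1/2 = 25/72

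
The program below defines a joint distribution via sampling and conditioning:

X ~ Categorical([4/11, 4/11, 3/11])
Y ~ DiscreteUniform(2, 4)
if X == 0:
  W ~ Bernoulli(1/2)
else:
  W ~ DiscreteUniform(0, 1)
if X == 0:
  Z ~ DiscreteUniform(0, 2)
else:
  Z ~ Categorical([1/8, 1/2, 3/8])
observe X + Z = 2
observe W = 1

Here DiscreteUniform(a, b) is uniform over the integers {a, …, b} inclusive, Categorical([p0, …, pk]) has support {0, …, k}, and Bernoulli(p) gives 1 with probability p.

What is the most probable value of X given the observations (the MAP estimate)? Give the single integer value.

Enumerate traces; 9 have nonzero weight after conditioning:
  (X=0, Y=2, W=1, Z=2) weight 2/99
  (X=0, Y=3, W=1, Z=2) weight 2/99
  (X=0, Y=4, W=1, Z=2) weight 2/99
  (X=1, Y=2, W=1, Z=1) weight 1/33
  (X=1, Y=3, W=1, Z=1) weight 1/33
  (X=1, Y=4, W=1, Z=1) weight 1/33
  (X=2, Y=2, W=1, Z=0) weight 1/176
  (X=2, Y=3, W=1, Z=0) weight 1/176
  … 1 more
Group by X:
  weight(X=0) = 2/33
  weight(X=1) = 1/11
  weight(X=2) = 3/176
Total weight = 2/33 + 1/11 + 3/176 = 89/528
P(X=0 | obs) = 2/33 / 89/528 = 32/89
P(X=1 | obs) = 1/11 / 89/528 = 48/89
P(X=2 | obs) = 3/176 / 89/528 = 9/89
argmax = 1

argmax_v P(X = v | obs) = 1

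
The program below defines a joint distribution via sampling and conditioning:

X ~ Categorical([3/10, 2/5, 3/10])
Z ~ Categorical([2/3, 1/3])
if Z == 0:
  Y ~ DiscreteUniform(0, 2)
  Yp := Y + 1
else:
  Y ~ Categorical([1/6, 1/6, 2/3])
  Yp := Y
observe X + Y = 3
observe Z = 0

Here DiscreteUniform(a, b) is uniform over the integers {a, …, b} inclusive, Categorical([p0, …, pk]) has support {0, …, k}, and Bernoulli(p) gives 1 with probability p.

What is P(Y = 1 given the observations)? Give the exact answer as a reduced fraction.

P(Y = 1 | obs) = 3/7

Enumerate traces; 2 have nonzero weight after conditioning:
  (X=1, Z=0, Y=2) weight 4/45
  (X=2, Z=0, Y=1) weight 1/15
Group by Y:
  weight(Y=1) = 1/15
  weight(Y=2) = 4/45
Total weight = 1/15 + 4/45 = 7/45
P(Y=1 | obs) = 1/15 / 7/45 = 3/7
P(Y=2 | obs) = 4/45 / 7/45 = 4/7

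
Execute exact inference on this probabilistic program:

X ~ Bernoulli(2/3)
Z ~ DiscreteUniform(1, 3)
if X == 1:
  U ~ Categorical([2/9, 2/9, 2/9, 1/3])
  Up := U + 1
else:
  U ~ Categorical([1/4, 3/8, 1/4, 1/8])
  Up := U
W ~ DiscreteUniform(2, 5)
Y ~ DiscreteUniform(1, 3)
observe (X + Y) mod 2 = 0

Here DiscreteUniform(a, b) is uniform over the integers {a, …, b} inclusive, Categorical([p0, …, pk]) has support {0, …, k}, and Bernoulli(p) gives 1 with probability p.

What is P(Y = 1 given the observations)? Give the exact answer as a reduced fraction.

P(Y = 1 | obs) = 2/5

Enumerate traces; 144 have nonzero weight after conditioning:
  (X=0, Z=1, U=0, W=2, Y=2) weight 1/432
  (X=0, Z=1, U=0, W=3, Y=2) weight 1/432
  (X=0, Z=1, U=0, W=4, Y=2) weight 1/432
  (X=0, Z=1, U=0, W=5, Y=2) weight 1/432
  (X=0, Z=1, U=1, W=2, Y=2) weight 1/288
  (X=0, Z=1, U=1, W=3, Y=2) weight 1/288
  (X=0, Z=1, U=1, W=4, Y=2) weight 1/288
  (X=0, Z=1, U=1, W=5, Y=2) weight 1/288
  (X=1, Z=1, U=0, W=2, Y=1) weight 1/243
  (X=1, Z=1, U=0, W=2, Y=3) weight 1/243
  … 134 more
Group by Y:
  weight(Y=1) = 2/9
  weight(Y=2) = 1/9
  weight(Y=3) = 2/9
Total weight = 2/9 + 1/9 + 2/9 = 5/9
P(Y=1 | obs) = 2/9 / 5/9 = 2/5
P(Y=2 | obs) = 1/9 / 5/9 = 1/5
P(Y=3 | obs) = 2/9 / 5/9 = 2/5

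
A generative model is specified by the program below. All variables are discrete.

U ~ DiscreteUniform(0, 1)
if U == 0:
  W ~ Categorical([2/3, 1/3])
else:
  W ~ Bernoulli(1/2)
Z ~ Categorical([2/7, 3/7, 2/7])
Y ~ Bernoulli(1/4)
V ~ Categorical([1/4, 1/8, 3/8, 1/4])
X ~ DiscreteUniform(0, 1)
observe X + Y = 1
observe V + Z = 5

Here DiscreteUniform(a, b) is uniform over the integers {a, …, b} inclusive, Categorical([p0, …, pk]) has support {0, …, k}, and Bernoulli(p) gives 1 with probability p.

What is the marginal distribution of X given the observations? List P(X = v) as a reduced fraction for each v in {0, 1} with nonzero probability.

P(X=0) = 1/4, P(X=1) = 3/4

Enumerate traces; 8 have nonzero weight after conditioning:
  (U=0, W=0, Z=2, Y=0, V=3, X=1) weight 1/112
  (U=0, W=0, Z=2, Y=1, V=3, X=0) weight 1/336
  (U=0, W=1, Z=2, Y=0, V=3, X=1) weight 1/224
  (U=0, W=1, Z=2, Y=1, V=3, X=0) weight 1/672
  (U=1, W=0, Z=2, Y=0, V=3, X=1) weight 3/448
  (U=1, W=0, Z=2, Y=1, V=3, X=0) weight 1/448
  (U=1, W=1, Z=2, Y=0, V=3, X=1) weight 3/448
  (U=1, W=1, Z=2, Y=1, V=3, X=0) weight 1/448
Group by X:
  weight(X=0) = 1/112
  weight(X=1) = 3/112
Total weight = 1/112 + 3/112 = 1/28
P(X=0 | obs) = 1/112 / 1/28 = 1/4
P(X=1 | obs) = 3/112 / 1/28 = 3/4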